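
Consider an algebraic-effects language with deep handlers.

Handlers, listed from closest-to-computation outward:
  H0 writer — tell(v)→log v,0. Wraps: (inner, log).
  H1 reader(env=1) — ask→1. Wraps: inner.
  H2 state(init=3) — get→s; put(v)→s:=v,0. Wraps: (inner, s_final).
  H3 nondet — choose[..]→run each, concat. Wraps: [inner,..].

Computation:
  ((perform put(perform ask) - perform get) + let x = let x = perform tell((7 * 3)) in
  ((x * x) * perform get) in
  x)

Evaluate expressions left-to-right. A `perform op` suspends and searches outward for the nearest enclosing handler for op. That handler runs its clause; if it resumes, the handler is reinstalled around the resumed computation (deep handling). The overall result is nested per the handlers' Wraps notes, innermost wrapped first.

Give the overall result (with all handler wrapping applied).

Answer: [((-1, (21)), 1)]

Step-by-step:
ask @ H1 ⇒ 1
put(1) @ H2 ⇒ s:=1
get @ H2 ⇒ 1
tell(21) @ H0 ⇒ log+=21
get @ H2 ⇒ 1
H0 returns (-1, (21))
H1 returns (-1, (21))
H2 returns ((-1, (21)), 1)
H3 returns [((-1, (21)), 1)]
= [((-1, (21)), 1)]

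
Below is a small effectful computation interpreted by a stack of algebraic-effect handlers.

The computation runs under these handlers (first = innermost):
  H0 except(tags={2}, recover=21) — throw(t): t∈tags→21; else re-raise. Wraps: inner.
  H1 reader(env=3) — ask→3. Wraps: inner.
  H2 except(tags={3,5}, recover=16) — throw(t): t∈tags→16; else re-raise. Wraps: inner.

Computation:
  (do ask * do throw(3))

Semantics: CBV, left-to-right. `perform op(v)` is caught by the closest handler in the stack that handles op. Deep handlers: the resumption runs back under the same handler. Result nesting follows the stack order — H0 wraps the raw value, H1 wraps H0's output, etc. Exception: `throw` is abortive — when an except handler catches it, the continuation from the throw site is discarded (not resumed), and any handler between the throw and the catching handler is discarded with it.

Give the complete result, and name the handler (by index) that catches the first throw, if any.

Step-by-step:
ask @ H1 ⇒ 3
throw(3) @ H0 re-raised
throw(3) @ H2 caught ⇒ 16
= 16

Answer: 16 ; first throw caught by: H2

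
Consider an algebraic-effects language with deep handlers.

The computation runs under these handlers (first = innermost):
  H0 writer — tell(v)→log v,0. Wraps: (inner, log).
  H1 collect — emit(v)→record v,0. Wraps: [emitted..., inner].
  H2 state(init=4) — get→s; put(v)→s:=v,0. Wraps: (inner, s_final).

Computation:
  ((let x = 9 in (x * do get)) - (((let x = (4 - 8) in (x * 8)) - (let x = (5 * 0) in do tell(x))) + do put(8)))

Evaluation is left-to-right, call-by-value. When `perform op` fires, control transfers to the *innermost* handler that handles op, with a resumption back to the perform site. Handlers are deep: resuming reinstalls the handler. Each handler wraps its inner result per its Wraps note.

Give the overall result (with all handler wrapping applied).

Answer: ([(68, (0))], 8)

Step-by-step:
get @ H2 ⇒ 4
tell(0) @ H0 ⇒ log+=0
put(8) @ H2 ⇒ s:=8
H0 returns (68, (0))
H1 returns [(68, (0))]
H2 returns ([(68, (0))], 8)
= ([(68, (0))], 8)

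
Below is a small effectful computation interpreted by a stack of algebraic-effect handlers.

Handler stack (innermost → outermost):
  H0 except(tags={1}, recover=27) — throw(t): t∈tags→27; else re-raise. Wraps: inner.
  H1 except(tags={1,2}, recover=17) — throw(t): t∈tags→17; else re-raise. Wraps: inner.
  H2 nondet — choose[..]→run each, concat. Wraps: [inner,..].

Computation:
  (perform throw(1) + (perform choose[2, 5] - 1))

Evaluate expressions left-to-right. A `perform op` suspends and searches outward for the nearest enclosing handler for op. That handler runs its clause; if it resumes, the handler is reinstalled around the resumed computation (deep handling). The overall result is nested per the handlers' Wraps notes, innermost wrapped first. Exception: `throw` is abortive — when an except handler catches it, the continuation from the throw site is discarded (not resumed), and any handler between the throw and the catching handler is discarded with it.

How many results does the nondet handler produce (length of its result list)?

Answer: 1

Working:
throw(1) @ H0 caught ⇒ 27
H1 returns 27
H2 returns [27]
= [27]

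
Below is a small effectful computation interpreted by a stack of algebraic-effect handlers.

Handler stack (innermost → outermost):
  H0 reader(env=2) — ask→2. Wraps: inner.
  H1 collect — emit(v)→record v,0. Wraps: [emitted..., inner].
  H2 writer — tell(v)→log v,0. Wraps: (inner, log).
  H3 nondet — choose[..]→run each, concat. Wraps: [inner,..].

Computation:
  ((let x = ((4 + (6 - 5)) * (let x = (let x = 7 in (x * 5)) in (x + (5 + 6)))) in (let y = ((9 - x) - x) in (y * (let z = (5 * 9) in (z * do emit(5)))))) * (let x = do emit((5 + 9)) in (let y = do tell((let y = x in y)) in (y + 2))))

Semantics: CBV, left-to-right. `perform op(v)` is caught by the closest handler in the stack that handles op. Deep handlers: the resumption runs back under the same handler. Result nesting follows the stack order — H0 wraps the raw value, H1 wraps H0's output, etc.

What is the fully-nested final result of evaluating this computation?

Answer: [([5, 14, 0], (0))]

Working:
emit(5) @ H1 ⇒ out+=5
emit(14) @ H1 ⇒ out+=14
tell(0) @ H2 ⇒ log+=0
H0 returns 0
H1 returns [5, 14, 0]
H2 returns ([5, 14, 0], (0))
H3 returns [([5, 14, 0], (0))]
= [([5, 14, 0], (0))]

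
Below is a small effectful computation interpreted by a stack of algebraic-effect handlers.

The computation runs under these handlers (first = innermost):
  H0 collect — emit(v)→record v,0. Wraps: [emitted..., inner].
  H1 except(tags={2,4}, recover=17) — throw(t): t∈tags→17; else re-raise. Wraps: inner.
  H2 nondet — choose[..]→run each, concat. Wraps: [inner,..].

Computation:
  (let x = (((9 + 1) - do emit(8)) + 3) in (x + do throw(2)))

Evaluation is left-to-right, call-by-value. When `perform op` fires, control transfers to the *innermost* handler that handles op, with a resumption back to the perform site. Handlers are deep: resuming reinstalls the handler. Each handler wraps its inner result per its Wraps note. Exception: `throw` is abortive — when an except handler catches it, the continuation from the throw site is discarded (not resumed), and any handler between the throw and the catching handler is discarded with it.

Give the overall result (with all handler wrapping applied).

Answer: [17]

Step-by-step:
emit(8) @ H0 ⇒ out+=8
throw(2) @ H1 caught ⇒ 17
H2 returns [17]
= [17]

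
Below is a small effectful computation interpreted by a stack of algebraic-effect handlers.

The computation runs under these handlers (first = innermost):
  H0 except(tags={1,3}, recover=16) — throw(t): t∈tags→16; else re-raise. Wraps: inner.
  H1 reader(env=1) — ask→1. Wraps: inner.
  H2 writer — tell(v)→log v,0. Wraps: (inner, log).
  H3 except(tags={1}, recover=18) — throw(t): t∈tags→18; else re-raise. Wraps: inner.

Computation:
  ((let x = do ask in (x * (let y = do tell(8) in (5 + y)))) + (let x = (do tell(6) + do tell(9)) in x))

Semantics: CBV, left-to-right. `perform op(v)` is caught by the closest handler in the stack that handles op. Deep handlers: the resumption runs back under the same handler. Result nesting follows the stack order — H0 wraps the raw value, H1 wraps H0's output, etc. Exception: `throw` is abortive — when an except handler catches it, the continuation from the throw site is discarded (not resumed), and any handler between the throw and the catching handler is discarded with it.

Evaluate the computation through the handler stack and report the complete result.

Answer: (5, (8, 6, 9))

Working:
ask @ H1 ⇒ 1
tell(8) @ H2 ⇒ log+=8
tell(6) @ H2 ⇒ log+=6
tell(9) @ H2 ⇒ log+=9
H0 returns 5
H1 returns 5
H2 returns (5, (8, 6, 9))
H3 returns (5, (8, 6, 9))
= (5, (8, 6, 9))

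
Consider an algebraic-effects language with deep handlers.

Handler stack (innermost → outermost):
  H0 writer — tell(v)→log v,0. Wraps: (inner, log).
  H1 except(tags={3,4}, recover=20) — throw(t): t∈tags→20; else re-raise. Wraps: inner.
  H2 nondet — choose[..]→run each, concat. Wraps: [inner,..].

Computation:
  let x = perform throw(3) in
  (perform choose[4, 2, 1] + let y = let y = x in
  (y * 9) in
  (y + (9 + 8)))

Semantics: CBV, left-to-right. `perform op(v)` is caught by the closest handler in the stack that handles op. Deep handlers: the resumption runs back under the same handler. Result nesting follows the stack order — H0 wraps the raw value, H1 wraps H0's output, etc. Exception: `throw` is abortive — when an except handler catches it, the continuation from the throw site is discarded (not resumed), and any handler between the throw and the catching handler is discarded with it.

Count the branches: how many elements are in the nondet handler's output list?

Evaluation trace:
throw(3) @ H1 caught ⇒ 20
H2 returns [20]
= [20]

Answer: 1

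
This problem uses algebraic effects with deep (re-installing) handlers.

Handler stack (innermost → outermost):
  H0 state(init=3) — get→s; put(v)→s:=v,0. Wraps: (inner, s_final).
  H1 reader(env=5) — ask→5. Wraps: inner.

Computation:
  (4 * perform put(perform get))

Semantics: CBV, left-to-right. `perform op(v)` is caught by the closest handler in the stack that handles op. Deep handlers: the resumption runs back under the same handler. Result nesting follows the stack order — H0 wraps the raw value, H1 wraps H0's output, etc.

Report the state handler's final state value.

Evaluation trace:
get @ H0 ⇒ 3
put(3) @ H0 ⇒ s:=3
H0 returns (0, 3)
H1 returns (0, 3)
= (0, 3)

Answer: 3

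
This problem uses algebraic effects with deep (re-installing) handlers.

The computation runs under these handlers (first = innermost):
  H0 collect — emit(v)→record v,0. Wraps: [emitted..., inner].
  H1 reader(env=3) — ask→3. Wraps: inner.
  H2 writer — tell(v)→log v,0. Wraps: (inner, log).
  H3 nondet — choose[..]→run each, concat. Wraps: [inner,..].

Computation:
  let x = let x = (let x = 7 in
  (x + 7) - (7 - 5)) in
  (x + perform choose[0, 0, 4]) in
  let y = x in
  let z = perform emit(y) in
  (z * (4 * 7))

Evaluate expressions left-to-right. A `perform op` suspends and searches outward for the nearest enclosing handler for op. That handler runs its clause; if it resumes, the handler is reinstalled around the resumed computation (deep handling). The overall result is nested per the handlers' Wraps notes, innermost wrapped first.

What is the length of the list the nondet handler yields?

Answer: 3

Step-by-step:
choose[0, 0, 4] @ H3
  branch[0] choose=0:
    emit(12) @ H0 ⇒ out+=12
    H0 returns [12, 0]
    H1 returns [12, 0]
    H2 returns ([12, 0], ())
    H3 returns [([12, 0], ())]
  branch[1] choose=0:
    emit(12) @ H0 ⇒ out+=12
    H0 returns [12, 0]
    H1 returns [12, 0]
    H2 returns ([12, 0], ())
    H3 returns [([12, 0], ())]
  branch[2] choose=4:
    emit(16) @ H0 ⇒ out+=16
    H0 returns [16, 0]
    H1 returns [16, 0]
    H2 returns ([16, 0], ())
    H3 returns [([16, 0], ())]
= [([12, 0], ()), ([12, 0], ()), ([16, 0], ())]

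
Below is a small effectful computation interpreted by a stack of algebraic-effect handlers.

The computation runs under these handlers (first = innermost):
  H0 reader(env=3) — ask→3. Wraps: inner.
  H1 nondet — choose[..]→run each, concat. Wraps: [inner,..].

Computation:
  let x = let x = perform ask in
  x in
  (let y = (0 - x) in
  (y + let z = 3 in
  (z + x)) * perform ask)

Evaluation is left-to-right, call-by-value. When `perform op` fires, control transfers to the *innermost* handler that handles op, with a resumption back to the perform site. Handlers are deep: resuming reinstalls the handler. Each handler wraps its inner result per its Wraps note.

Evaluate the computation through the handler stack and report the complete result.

Evaluation trace:
ask @ H0 ⇒ 3
ask @ H0 ⇒ 3
H0 returns 9
H1 returns [9]
= [9]

Answer: [9]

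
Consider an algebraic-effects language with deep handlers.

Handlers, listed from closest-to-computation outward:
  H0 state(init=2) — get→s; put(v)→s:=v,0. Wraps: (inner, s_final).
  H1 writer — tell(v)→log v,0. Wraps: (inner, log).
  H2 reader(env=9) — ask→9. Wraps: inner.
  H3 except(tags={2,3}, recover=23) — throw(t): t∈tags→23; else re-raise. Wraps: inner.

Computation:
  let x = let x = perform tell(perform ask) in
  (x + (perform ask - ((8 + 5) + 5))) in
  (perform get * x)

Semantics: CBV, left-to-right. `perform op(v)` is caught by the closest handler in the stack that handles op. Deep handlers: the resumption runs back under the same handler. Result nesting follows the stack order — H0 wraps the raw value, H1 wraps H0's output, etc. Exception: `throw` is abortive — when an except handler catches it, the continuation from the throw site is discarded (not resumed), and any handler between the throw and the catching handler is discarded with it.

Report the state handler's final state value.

Answer: 2

Step-by-step:
ask @ H2 ⇒ 9
tell(9) @ H1 ⇒ log+=9
ask @ H2 ⇒ 9
get @ H0 ⇒ 2
H0 returns (-18, 2)
H1 returns ((-18, 2), (9))
H2 returns ((-18, 2), (9))
H3 returns ((-18, 2), (9))
= ((-18, 2), (9))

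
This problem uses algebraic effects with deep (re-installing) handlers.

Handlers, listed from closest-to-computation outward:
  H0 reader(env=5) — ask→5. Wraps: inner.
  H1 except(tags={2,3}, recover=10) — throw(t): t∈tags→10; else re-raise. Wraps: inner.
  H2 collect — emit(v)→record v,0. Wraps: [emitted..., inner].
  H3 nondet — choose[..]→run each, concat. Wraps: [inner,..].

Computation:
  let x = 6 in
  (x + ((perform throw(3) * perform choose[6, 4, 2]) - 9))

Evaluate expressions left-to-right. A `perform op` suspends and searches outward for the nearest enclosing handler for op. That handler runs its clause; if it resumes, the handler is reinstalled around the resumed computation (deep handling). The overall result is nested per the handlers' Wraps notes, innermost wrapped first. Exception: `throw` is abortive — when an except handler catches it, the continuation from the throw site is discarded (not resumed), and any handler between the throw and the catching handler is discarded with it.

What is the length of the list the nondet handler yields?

Answer: 1

Evaluation trace:
throw(3) @ H1 caught ⇒ 10
H2 returns [10]
H3 returns [[10]]
= [[10]]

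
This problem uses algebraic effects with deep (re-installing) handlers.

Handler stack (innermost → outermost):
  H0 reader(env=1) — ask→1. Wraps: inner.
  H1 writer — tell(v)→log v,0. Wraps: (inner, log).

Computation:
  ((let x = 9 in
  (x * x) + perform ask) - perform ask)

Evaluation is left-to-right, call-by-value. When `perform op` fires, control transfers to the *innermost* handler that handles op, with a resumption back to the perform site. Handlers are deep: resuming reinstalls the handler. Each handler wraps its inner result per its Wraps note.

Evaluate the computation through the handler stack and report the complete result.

Answer: (81, ())

Step-by-step:
ask @ H0 ⇒ 1
ask @ H0 ⇒ 1
H0 returns 81
H1 returns (81, ())
= (81, ())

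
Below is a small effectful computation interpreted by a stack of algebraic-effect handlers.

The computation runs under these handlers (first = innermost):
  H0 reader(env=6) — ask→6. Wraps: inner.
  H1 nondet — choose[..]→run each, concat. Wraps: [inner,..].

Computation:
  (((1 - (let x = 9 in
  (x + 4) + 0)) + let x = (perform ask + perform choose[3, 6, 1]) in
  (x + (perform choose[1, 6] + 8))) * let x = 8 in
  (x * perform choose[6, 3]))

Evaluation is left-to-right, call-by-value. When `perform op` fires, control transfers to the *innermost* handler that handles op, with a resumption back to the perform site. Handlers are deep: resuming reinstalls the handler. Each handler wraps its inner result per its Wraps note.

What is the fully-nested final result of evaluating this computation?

Answer: [288, 144, 528, 264, 432, 216, 672, 336, 192, 96, 432, 216]

Evaluation trace:
ask @ H0 ⇒ 6
choose[3, 6, 1] @ H1
  branch[0] choose=3:
    choose[1, 6] @ H1
      branch[0] choose=1:
        choose[6, 3] @ H1
          branch[0] choose=6:
            H0 returns 288
            H1 returns [288]
          branch[1] choose=3:
            H0 returns 144
            H1 returns [144]
      branch[1] choose=6:
        choose[6, 3] @ H1
          branch[0] choose=6:
            H0 returns 528
            H1 returns [528]
          branch[1] choose=3:
            H0 returns 264
            H1 returns [264]
  branch[1] choose=6:
    choose[1, 6] @ H1
      branch[0] choose=1:
        choose[6, 3] @ H1
          branch[0] choose=6:
            H0 returns 432
            H1 returns [432]
          branch[1] choose=3:
            H0 returns 216
            H1 returns [216]
      branch[1] choose=6:
        choose[6, 3] @ H1
          branch[0] choose=6:
            H0 returns 672
            H1 returns [672]
          branch[1] choose=3:
            H0 returns 336
            H1 returns [336]
  branch[2] choose=1:
    choose[1, 6] @ H1
      branch[0] choose=1:
        choose[6, 3] @ H1
          branch[0] choose=6:
            H0 returns 192
            H1 returns [192]
          branch[1] choose=3:
            H0 returns 96
            H1 returns [96]
      branch[1] choose=6:
        choose[6, 3] @ H1
          branch[0] choose=6:
            H0 returns 432
            H1 returns [432]
          branch[1] choose=3:
            H0 returns 216
            H1 returns [216]
= [288, 144, 528, 264, 432, 216, 672, 336, 192, 96, 432, 216]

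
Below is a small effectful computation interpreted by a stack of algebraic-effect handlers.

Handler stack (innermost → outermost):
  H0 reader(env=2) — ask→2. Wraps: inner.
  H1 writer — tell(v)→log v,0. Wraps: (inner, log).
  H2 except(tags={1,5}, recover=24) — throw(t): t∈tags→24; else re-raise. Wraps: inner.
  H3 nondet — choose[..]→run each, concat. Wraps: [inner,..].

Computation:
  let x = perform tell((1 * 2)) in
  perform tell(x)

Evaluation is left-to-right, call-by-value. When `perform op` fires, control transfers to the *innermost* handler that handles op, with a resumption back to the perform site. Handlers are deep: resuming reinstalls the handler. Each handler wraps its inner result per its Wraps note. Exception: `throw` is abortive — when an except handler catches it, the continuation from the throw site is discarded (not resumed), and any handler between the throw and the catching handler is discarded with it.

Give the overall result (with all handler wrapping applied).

Working:
tell(2) @ H1 ⇒ log+=2
tell(0) @ H1 ⇒ log+=0
H0 returns 0
H1 returns (0, (2, 0))
H2 returns (0, (2, 0))
H3 returns [(0, (2, 0))]
= [(0, (2, 0))]

Answer: [(0, (2, 0))]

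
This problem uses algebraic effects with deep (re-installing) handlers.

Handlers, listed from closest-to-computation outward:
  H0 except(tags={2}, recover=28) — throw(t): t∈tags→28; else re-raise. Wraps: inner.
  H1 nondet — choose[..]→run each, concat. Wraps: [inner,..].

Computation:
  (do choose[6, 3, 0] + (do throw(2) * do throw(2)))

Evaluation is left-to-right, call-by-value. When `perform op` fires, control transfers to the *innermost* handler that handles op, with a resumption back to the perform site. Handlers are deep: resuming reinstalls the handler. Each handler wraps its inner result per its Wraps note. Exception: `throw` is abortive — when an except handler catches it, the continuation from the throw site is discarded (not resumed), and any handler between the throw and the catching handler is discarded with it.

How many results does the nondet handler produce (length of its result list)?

Answer: 3

Working:
choose[6, 3, 0] @ H1
  branch[0] choose=6:
    throw(2) @ H0 caught ⇒ 28
    H1 returns [28]
  branch[1] choose=3:
    throw(2) @ H0 caught ⇒ 28
    H1 returns [28]
  branch[2] choose=0:
    throw(2) @ H0 caught ⇒ 28
    H1 returns [28]
= [28, 28, 28]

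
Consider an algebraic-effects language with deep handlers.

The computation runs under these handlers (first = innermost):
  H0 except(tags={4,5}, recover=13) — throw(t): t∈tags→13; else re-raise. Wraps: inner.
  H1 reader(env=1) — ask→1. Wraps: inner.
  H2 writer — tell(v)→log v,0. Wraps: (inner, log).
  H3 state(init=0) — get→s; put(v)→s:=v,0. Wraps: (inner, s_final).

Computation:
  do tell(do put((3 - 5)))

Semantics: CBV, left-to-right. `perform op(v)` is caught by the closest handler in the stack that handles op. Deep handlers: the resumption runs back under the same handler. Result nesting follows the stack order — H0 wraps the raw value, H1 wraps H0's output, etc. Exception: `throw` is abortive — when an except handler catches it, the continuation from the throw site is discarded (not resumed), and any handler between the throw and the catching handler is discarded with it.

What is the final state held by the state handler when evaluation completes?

Working:
put(-2) @ H3 ⇒ s:=-2
tell(0) @ H2 ⇒ log+=0
H0 returns 0
H1 returns 0
H2 returns (0, (0))
H3 returns ((0, (0)), -2)
= ((0, (0)), -2)

Answer: -2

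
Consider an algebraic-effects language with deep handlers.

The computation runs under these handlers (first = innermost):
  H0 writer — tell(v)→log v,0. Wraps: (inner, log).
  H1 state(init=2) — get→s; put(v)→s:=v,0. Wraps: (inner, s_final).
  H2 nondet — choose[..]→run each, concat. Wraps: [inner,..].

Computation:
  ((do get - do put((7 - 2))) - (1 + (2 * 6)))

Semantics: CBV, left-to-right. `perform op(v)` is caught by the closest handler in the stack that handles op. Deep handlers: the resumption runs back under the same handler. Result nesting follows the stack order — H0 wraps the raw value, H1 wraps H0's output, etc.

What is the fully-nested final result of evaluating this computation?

Answer: [((-11, ()), 5)]

Step-by-step:
get @ H1 ⇒ 2
put(5) @ H1 ⇒ s:=5
H0 returns (-11, ())
H1 returns ((-11, ()), 5)
H2 returns [((-11, ()), 5)]
= [((-11, ()), 5)]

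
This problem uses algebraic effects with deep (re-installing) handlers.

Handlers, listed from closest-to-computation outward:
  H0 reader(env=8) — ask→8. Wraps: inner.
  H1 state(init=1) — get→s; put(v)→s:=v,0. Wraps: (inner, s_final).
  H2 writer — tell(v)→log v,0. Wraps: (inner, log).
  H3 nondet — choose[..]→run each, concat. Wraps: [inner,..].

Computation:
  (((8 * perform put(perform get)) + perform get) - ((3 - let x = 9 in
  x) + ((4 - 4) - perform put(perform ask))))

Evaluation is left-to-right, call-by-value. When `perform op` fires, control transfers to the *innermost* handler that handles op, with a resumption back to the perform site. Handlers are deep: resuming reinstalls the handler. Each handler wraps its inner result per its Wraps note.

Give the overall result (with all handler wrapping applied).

Answer: [((7, 8), ())]

Working:
get @ H1 ⇒ 1
put(1) @ H1 ⇒ s:=1
get @ H1 ⇒ 1
ask @ H0 ⇒ 8
put(8) @ H1 ⇒ s:=8
H0 returns 7
H1 returns (7, 8)
H2 returns ((7, 8), ())
H3 returns [((7, 8), ())]
= [((7, 8), ())]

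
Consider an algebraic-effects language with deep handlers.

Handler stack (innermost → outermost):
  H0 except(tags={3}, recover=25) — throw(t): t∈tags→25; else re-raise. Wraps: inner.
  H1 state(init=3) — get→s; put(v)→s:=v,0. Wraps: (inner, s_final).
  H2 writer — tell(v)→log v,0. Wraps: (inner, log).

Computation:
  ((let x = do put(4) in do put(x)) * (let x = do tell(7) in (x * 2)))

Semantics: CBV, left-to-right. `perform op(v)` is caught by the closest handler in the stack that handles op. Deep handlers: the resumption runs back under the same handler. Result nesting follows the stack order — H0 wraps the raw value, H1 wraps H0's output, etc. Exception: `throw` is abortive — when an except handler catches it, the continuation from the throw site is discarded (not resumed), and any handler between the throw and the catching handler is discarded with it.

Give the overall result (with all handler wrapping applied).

Step-by-step:
put(4) @ H1 ⇒ s:=4
put(0) @ H1 ⇒ s:=0
tell(7) @ H2 ⇒ log+=7
H0 returns 0
H1 returns (0, 0)
H2 returns ((0, 0), (7))
= ((0, 0), (7))

Answer: ((0, 0), (7))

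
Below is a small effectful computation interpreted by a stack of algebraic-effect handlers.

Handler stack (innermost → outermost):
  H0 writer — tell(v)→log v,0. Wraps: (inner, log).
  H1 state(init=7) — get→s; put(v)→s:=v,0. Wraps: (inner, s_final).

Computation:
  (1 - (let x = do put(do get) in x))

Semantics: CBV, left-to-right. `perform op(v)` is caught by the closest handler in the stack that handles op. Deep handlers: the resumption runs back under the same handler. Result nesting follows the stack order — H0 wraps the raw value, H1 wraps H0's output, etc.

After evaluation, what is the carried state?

Evaluation trace:
get @ H1 ⇒ 7
put(7) @ H1 ⇒ s:=7
H0 returns (1, ())
H1 returns ((1, ()), 7)
= ((1, ()), 7)

Answer: 7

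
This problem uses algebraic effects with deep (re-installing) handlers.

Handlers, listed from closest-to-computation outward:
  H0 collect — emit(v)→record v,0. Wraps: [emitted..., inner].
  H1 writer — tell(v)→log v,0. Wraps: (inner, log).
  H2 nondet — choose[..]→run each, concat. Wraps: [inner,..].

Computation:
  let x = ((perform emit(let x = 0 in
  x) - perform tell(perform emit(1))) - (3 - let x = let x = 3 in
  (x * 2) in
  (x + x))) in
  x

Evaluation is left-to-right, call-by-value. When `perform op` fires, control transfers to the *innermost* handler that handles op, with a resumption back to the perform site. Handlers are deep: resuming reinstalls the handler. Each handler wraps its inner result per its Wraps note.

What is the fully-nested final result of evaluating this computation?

Evaluation trace:
emit(0) @ H0 ⇒ out+=0
emit(1) @ H0 ⇒ out+=1
tell(0) @ H1 ⇒ log+=0
H0 returns [0, 1, 9]
H1 returns ([0, 1, 9], (0))
H2 returns [([0, 1, 9], (0))]
= [([0, 1, 9], (0))]

Answer: [([0, 1, 9], (0))]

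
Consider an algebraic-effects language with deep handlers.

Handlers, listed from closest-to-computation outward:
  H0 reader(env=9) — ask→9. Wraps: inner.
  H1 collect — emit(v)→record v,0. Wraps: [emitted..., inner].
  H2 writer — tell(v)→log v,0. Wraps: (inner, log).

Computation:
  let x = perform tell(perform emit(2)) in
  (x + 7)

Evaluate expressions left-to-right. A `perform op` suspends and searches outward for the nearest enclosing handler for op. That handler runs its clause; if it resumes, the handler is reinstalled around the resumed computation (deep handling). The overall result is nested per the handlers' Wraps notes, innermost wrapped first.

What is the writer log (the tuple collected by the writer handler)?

Answer: (0)

Working:
emit(2) @ H1 ⇒ out+=2
tell(0) @ H2 ⇒ log+=0
H0 returns 7
H1 returns [2, 7]
H2 returns ([2, 7], (0))
= ([2, 7], (0))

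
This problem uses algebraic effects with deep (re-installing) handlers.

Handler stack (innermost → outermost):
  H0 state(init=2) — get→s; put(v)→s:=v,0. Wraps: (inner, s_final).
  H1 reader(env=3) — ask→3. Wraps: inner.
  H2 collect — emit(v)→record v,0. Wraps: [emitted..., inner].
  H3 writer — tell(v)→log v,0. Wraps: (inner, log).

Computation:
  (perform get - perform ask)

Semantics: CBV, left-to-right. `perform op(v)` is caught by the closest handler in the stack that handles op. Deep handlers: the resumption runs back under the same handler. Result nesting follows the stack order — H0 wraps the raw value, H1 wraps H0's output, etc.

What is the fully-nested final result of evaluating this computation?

Working:
get @ H0 ⇒ 2
ask @ H1 ⇒ 3
H0 returns (-1, 2)
H1 returns (-1, 2)
H2 returns [(-1, 2)]
H3 returns ([(-1, 2)], ())
= ([(-1, 2)], ())

Answer: ([(-1, 2)], ())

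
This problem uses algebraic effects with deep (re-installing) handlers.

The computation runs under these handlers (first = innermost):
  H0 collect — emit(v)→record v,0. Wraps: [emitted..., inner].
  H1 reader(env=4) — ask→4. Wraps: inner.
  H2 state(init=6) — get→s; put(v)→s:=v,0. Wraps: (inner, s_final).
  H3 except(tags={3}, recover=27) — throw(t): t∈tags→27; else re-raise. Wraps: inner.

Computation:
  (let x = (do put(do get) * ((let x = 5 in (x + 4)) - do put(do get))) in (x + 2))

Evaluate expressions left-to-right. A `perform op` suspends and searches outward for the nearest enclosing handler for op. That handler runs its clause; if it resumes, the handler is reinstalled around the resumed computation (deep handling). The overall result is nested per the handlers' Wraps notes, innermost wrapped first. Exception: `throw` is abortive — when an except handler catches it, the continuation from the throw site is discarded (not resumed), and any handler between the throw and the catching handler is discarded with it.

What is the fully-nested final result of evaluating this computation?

Answer: ([2], 6)

Working:
get @ H2 ⇒ 6
put(6) @ H2 ⇒ s:=6
get @ H2 ⇒ 6
put(6) @ H2 ⇒ s:=6
H0 returns [2]
H1 returns [2]
H2 returns ([2], 6)
H3 returns ([2], 6)
= ([2], 6)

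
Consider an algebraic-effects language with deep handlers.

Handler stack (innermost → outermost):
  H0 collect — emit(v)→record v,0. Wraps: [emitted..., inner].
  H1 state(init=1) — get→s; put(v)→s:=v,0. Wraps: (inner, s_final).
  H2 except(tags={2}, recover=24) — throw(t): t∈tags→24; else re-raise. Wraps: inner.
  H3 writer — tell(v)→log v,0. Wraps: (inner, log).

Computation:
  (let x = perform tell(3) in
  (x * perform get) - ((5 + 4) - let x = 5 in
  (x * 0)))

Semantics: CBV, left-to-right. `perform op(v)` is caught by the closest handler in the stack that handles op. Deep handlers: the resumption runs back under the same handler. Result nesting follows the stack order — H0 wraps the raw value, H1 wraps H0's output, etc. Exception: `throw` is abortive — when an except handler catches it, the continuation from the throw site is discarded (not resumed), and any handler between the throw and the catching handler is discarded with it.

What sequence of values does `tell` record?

Evaluation trace:
tell(3) @ H3 ⇒ log+=3
get @ H1 ⇒ 1
H0 returns [-9]
H1 returns ([-9], 1)
H2 returns ([-9], 1)
H3 returns (([-9], 1), (3))
= (([-9], 1), (3))

Answer: (3)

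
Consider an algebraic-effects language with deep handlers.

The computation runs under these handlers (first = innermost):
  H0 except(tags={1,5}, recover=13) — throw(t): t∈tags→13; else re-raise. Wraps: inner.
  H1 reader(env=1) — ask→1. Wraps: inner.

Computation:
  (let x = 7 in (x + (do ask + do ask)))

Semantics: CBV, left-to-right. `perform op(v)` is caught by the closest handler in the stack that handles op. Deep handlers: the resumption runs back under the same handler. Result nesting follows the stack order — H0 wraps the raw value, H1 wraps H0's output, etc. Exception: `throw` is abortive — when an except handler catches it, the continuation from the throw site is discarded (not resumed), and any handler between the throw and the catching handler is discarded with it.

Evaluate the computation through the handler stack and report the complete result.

Evaluation trace:
ask @ H1 ⇒ 1
ask @ H1 ⇒ 1
H0 returns 9
H1 returns 9
= 9

Answer: 9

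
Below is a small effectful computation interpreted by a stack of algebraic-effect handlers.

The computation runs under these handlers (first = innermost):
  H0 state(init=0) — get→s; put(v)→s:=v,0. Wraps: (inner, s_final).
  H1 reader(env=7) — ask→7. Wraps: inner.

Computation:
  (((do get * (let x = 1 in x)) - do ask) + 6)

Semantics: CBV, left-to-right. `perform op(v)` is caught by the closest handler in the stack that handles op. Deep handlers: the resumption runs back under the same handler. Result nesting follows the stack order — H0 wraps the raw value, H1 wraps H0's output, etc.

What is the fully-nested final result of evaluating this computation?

Answer: (-1, 0)

Working:
get @ H0 ⇒ 0
ask @ H1 ⇒ 7
H0 returns (-1, 0)
H1 returns (-1, 0)
= (-1, 0)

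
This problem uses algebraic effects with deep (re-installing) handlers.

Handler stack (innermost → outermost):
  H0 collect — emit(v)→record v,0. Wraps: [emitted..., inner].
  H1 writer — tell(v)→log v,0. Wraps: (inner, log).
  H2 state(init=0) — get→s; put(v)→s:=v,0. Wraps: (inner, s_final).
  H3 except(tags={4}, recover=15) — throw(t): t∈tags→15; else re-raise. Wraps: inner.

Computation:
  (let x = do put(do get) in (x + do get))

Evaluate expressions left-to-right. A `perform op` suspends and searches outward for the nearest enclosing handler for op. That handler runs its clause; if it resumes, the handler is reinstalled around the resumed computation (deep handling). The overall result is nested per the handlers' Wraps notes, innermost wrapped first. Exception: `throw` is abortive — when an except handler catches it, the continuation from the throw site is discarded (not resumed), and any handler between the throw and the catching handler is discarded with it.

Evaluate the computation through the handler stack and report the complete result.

Answer: (([0], ()), 0)

Evaluation trace:
get @ H2 ⇒ 0
put(0) @ H2 ⇒ s:=0
get @ H2 ⇒ 0
H0 returns [0]
H1 returns ([0], ())
H2 returns (([0], ()), 0)
H3 returns (([0], ()), 0)
= (([0], ()), 0)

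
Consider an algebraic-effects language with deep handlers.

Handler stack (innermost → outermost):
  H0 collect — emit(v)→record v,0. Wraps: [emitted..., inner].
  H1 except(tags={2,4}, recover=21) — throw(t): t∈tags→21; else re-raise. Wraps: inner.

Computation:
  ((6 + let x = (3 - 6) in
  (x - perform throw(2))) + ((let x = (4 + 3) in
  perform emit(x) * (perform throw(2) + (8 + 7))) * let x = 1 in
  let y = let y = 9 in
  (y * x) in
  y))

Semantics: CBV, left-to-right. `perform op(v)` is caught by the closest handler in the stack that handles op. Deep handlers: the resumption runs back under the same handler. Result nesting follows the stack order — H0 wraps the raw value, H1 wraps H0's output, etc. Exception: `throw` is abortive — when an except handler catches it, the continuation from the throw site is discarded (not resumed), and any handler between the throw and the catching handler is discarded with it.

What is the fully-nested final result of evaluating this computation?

Step-by-step:
throw(2) @ H1 caught ⇒ 21
= 21

Answer: 21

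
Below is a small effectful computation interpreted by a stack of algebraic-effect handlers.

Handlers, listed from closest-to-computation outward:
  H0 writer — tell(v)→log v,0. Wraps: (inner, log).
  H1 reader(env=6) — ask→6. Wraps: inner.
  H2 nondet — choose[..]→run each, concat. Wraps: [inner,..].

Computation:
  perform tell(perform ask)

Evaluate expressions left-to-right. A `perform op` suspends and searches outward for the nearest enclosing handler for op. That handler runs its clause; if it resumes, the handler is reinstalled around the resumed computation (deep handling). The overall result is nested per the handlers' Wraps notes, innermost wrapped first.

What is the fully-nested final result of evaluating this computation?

Answer: [(0, (6))]

Evaluation trace:
ask @ H1 ⇒ 6
tell(6) @ H0 ⇒ log+=6
H0 returns (0, (6))
H1 returns (0, (6))
H2 returns [(0, (6))]
= [(0, (6))]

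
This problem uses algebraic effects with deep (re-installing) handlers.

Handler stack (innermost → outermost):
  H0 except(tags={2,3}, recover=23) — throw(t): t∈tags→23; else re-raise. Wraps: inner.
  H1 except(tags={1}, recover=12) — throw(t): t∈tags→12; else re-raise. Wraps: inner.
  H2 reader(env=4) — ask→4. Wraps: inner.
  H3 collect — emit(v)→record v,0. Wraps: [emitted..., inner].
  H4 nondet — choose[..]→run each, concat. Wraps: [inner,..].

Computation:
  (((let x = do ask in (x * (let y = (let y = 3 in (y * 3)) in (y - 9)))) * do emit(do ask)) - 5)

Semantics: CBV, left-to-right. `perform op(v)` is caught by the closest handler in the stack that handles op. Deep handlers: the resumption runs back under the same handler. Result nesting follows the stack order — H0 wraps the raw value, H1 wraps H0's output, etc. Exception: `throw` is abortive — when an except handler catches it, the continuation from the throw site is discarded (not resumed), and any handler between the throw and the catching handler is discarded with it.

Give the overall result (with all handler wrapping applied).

Working:
ask @ H2 ⇒ 4
ask @ H2 ⇒ 4
emit(4) @ H3 ⇒ out+=4
H0 returns -5
H1 returns -5
H2 returns -5
H3 returns [4, -5]
H4 returns [[4, -5]]
= [[4, -5]]

Answer: [[4, -5]]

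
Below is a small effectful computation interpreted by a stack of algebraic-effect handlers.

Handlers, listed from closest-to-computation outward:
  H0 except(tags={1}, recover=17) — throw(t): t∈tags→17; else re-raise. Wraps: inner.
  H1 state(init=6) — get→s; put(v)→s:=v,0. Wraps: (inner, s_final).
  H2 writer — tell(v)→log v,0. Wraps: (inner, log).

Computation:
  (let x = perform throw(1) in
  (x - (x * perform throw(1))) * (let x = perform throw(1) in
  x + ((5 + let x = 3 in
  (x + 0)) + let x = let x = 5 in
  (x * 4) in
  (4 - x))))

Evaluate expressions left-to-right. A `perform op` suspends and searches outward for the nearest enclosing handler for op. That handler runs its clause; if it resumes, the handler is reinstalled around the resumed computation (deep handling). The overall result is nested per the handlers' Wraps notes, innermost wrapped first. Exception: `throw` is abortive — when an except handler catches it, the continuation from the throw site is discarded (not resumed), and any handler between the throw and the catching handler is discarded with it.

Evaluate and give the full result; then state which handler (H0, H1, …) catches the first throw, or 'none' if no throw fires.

Step-by-step:
throw(1) @ H0 caught ⇒ 17
H1 returns (17, 6)
H2 returns ((17, 6), ())
= ((17, 6), ())

Answer: ((17, 6), ()) ; first throw caught by: H0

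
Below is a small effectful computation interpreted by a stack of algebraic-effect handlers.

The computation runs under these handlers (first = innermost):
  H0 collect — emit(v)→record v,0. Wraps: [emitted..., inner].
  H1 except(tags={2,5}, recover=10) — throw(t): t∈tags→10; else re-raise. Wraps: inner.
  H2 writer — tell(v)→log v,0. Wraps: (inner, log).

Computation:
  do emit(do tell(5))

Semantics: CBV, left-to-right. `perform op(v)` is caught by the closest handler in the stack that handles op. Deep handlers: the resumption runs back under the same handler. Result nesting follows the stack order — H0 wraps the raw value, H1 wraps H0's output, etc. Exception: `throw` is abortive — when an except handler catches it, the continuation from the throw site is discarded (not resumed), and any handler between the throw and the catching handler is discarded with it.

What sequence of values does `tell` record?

Working:
tell(5) @ H2 ⇒ log+=5
emit(0) @ H0 ⇒ out+=0
H0 returns [0, 0]
H1 returns [0, 0]
H2 returns ([0, 0], (5))
= ([0, 0], (5))

Answer: (5)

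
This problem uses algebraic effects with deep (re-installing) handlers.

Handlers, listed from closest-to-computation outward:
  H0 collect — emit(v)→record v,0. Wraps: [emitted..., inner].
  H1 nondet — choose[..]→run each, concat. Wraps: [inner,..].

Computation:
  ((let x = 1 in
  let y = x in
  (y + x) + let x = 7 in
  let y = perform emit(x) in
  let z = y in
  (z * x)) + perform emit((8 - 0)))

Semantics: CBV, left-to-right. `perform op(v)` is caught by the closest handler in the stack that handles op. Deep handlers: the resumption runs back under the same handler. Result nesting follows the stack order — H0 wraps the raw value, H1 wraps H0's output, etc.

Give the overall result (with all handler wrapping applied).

Answer: [[7, 8, 2]]

Working:
emit(7) @ H0 ⇒ out+=7
emit(8) @ H0 ⇒ out+=8
H0 returns [7, 8, 2]
H1 returns [[7, 8, 2]]
= [[7, 8, 2]]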